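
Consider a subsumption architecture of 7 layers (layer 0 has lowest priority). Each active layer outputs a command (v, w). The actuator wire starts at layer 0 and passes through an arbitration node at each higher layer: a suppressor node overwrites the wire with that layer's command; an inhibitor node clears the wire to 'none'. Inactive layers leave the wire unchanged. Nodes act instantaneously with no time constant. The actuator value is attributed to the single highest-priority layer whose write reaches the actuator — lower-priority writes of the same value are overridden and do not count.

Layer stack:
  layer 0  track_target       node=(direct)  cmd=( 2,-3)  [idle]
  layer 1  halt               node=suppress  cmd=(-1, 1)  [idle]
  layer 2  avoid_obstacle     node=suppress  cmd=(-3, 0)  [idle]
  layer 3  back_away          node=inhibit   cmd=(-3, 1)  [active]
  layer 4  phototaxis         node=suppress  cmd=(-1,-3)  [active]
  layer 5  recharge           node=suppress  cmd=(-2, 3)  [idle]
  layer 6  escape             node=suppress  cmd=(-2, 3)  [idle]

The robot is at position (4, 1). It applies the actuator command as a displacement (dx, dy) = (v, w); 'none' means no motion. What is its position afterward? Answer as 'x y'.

3 -2

[0] track_target off; wire := none
[1] halt off; pass none
[2] avoid_obstacle off; pass none
[3] back_away on (inhibit); wire := none
[4] phototaxis on (suppress); wire := (-1, -3)
[5] recharge off; pass (-1, -3)
[6] escape off; pass (-1, -3)
output (-1, -3)
position: (4, 1) + (-1, -3) = (3, -2)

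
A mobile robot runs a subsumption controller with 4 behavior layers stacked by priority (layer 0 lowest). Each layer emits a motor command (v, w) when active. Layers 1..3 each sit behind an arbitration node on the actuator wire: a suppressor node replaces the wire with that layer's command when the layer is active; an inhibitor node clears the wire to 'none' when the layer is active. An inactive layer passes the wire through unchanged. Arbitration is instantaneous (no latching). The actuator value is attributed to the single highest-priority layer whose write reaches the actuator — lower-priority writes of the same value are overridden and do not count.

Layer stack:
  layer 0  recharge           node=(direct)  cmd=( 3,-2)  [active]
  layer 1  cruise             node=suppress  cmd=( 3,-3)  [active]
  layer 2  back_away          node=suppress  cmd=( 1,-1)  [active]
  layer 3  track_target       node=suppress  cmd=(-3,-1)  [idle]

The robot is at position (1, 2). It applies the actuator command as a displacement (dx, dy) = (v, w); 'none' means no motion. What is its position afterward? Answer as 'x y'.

layer 0 (recharge) active — direct: (3, -2)
layer 1 (cruise) active — suppresses: (3, -3)
layer 2 (back_away) active — suppresses: (1, -1)
layer 3 (track_target) idle — unchanged: (1, -1)
→ actuator (1, -1)
position: (1, 2) + (1, -1) = (2, 1)

2 1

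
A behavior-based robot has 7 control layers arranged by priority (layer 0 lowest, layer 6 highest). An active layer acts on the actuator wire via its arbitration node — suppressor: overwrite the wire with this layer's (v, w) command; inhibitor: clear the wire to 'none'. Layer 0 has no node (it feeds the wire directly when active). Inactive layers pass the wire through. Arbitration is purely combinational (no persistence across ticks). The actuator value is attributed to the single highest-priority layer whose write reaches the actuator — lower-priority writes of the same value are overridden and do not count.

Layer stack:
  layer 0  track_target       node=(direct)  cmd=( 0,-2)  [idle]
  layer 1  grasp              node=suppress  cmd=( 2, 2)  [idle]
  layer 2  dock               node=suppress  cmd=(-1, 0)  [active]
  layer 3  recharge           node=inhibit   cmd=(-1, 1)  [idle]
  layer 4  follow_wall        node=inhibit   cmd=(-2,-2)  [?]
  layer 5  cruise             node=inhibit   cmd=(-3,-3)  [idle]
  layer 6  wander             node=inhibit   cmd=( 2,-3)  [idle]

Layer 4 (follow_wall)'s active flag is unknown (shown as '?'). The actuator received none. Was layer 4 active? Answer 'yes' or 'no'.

If layer 4 is active=yes:
  actuator would be none
If layer 4 is active=no:
  actuator would be (-1, 0)
Observed none, so layer 4 was active.

yes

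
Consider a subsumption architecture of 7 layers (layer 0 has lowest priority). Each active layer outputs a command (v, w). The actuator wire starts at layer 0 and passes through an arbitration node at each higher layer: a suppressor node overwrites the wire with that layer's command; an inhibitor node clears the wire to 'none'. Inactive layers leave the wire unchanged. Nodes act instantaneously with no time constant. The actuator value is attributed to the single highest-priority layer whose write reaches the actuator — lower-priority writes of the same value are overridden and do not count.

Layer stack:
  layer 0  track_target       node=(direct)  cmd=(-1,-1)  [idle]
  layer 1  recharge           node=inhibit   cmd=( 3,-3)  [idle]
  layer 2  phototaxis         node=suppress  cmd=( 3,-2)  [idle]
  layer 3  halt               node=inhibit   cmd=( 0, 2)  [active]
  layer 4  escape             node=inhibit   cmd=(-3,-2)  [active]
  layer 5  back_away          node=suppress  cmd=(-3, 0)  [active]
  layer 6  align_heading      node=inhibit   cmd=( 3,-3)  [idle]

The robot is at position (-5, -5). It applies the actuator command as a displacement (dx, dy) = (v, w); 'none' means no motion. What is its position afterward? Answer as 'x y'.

-8 -5

L0 track_target: idle → wire = none
L1 recharge: idle → wire stays none
L2 phototaxis: idle → wire stays none
L3 halt: active, inhibitor → wire = none
L4 escape: active, inhibitor → wire = none
L5 back_away: active, suppressor → wire = (-3, 0)
L6 align_heading: idle → wire stays (-3, 0)
actuator = (-3, 0)
position: (-5, -5) + (-3, 0) = (-8, -5)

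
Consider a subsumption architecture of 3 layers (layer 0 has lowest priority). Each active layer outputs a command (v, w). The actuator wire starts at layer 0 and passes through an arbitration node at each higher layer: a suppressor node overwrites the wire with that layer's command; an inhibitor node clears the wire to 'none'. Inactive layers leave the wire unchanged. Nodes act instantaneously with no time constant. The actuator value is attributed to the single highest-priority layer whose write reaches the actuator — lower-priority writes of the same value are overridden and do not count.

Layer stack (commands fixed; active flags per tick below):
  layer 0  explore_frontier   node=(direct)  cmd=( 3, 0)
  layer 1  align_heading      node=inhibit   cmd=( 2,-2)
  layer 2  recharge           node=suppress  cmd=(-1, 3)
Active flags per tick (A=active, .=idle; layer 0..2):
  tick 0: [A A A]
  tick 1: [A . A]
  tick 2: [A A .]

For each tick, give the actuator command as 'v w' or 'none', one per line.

tick 0:
  layer 0 (explore_frontier) active — direct: (3, 0)
  layer 1 (align_heading) active — inhibits: none
  layer 2 (recharge) active — suppresses: (-1, 3)
  → actuator (-1, 3)
tick 1:
  layer 0 (explore_frontier) active — direct: (3, 0)
  layer 1 (align_heading) idle — unchanged: (3, 0)
  layer 2 (recharge) active — suppresses: (-1, 3)
  → actuator (-1, 3)
tick 2:
  layer 0 (explore_frontier) active — direct: (3, 0)
  layer 1 (align_heading) active — inhibits: none
  layer 2 (recharge) idle — unchanged: none
  → actuator none

-1 3
-1 3
none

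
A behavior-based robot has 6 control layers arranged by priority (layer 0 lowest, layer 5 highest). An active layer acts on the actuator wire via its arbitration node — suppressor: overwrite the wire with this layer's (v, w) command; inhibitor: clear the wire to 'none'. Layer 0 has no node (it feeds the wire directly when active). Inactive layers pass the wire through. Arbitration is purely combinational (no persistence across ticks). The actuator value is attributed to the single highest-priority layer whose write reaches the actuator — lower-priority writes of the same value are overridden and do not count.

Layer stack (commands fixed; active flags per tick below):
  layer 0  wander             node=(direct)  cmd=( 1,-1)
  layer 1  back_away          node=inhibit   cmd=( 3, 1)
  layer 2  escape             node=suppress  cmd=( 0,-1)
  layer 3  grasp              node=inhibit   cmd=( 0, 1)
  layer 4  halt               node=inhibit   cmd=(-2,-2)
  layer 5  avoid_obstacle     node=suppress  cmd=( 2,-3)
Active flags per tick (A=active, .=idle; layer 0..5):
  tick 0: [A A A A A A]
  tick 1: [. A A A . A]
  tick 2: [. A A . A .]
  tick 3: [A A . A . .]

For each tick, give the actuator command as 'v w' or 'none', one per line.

2 -3
2 -3
none
none

tick 0:
  L0 wander: active, feeds wire = (1, -1)
  L1 back_away: active, inhibitor → wire = none
  L2 escape: active, suppressor → wire = (0, -1)
  L3 grasp: active, inhibitor → wire = none
  L4 halt: active, inhibitor → wire = none
  L5 avoid_obstacle: active, suppressor → wire = (2, -3)
  actuator = (2, -3)
tick 1:
  L0 wander: idle → wire = none
  L1 back_away: active, inhibitor → wire = none
  L2 escape: active, suppressor → wire = (0, -1)
  L3 grasp: active, inhibitor → wire = none
  L4 halt: idle → wire stays none
  L5 avoid_obstacle: active, suppressor → wire = (2, -3)
  actuator = (2, -3)
tick 2:
  L0 wander: idle → wire = none
  L1 back_away: active, inhibitor → wire = none
  L2 escape: active, suppressor → wire = (0, -1)
  L3 grasp: idle → wire stays (0, -1)
  L4 halt: active, inhibitor → wire = none
  L5 avoid_obstacle: idle → wire stays none
  actuator = none
tick 3:
  L0 wander: active, feeds wire = (1, -1)
  L1 back_away: active, inhibitor → wire = none
  L2 escape: idle → wire stays none
  L3 grasp: active, inhibitor → wire = none
  L4 halt: idle → wire stays none
  L5 avoid_obstacle: idle → wire stays none
  actuator = none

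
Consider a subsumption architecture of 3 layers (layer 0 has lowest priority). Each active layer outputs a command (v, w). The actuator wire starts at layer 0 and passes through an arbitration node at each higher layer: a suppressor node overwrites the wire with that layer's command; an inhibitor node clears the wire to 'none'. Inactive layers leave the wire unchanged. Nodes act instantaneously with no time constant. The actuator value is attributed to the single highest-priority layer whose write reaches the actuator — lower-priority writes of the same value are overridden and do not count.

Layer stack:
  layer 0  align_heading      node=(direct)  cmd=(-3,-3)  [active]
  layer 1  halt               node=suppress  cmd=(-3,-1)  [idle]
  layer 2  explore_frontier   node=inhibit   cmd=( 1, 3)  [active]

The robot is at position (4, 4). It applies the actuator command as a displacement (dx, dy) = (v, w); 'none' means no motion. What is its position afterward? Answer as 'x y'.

L0 align_heading: active, feeds wire = (-3, -3)
L1 halt: idle → wire stays (-3, -3)
L2 explore_frontier: active, inhibitor → wire = none
actuator = none
position: (4, 4) + none = (4, 4)

4 4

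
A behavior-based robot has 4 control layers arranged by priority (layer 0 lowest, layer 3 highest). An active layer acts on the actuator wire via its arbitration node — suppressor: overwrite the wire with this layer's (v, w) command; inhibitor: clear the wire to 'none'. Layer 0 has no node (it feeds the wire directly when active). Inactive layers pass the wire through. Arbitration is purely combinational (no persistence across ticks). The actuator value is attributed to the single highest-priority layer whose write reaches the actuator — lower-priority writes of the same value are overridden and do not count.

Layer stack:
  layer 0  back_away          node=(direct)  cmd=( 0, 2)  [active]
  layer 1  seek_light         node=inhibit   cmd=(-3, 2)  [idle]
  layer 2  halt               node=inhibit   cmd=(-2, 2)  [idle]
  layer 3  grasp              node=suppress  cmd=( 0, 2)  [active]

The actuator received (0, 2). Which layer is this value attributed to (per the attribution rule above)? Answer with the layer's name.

grasp

layer 0 (back_away) active — direct: (0, 2)
layer 1 (seek_light) idle — unchanged: (0, 2)
layer 2 (halt) idle — unchanged: (0, 2)
layer 3 (grasp) active — suppresses: (0, 2)
→ actuator (0, 2)
last writer: layer 3 = grasp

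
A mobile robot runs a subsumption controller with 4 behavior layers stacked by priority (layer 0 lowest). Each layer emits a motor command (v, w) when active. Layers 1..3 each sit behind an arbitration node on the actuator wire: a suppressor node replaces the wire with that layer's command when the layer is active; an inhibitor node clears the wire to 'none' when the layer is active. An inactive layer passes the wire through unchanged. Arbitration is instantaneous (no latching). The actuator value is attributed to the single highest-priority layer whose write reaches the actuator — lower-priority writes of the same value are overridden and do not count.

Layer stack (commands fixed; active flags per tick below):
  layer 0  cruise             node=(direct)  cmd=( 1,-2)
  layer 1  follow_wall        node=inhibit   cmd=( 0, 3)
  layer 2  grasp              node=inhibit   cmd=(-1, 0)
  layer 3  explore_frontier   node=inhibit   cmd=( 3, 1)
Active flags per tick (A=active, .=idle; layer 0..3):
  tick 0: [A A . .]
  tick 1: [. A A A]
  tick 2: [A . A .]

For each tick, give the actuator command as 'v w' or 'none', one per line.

tick 0:
  [0] cruise on; wire := (1, -2)
  [1] follow_wall on (inhibit); wire := none
  [2] grasp off; pass none
  [3] explore_frontier off; pass none
  output none
tick 1:
  [0] cruise off; wire := none
  [1] follow_wall on (inhibit); wire := none
  [2] grasp on (inhibit); wire := none
  [3] explore_frontier on (inhibit); wire := none
  output none
tick 2:
  [0] cruise on; wire := (1, -2)
  [1] follow_wall off; pass (1, -2)
  [2] grasp on (inhibit); wire := none
  [3] explore_frontier off; pass none
  output none

none
none
none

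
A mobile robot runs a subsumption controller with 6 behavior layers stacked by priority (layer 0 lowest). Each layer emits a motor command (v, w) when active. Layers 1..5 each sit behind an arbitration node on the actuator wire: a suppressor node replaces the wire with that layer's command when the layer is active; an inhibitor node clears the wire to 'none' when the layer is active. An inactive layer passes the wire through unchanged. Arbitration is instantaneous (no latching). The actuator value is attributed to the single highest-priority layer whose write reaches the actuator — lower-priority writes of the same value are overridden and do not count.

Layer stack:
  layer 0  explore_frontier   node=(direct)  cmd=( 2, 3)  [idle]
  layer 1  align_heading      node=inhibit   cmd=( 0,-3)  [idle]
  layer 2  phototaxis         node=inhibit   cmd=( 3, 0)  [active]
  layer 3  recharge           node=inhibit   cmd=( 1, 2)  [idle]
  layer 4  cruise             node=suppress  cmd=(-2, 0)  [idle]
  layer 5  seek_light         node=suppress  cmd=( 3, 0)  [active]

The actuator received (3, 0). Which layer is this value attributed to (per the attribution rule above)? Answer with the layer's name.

seek_light

L0 explore_frontier: idle → wire = none
L1 align_heading: idle → wire stays none
L2 phototaxis: active, inhibitor → wire = none
L3 recharge: idle → wire stays none
L4 cruise: idle → wire stays none
L5 seek_light: active, suppressor → wire = (3, 0)
actuator = (3, 0)
last writer: layer 5 = seek_light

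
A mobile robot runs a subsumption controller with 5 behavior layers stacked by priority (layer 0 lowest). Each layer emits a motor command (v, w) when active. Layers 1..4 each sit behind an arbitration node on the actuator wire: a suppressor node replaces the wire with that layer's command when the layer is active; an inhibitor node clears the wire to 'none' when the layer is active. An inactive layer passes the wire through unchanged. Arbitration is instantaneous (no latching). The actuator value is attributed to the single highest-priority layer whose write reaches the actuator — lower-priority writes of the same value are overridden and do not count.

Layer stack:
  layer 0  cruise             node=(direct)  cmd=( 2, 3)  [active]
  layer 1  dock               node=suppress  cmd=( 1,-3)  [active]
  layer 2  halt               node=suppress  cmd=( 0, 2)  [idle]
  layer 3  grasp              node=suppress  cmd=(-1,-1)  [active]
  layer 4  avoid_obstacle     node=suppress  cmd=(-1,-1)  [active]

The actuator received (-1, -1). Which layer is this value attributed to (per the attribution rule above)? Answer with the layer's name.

layer 0 (cruise) active — direct: (2, 3)
layer 1 (dock) active — suppresses: (1, -3)
layer 2 (halt) idle — unchanged: (1, -3)
layer 3 (grasp) active — suppresses: (-1, -1)
layer 4 (avoid_obstacle) active — suppresses: (-1, -1)
→ actuator (-1, -1)
last writer: layer 4 = avoid_obstacle

avoid_obstacle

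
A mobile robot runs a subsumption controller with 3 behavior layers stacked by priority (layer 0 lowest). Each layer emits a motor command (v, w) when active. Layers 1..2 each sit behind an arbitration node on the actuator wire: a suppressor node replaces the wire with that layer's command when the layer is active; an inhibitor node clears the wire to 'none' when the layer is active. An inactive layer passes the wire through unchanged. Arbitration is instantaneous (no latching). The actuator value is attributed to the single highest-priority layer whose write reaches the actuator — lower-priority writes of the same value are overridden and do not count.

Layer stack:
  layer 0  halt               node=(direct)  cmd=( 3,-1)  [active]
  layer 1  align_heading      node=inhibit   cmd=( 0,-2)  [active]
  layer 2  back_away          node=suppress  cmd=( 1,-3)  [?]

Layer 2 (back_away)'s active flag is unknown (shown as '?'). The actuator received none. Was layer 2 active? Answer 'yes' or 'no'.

If layer 2 is active=yes:
  actuator would be (1, -3)
If layer 2 is active=no:
  actuator would be none
Observed none, so layer 2 was idle.

no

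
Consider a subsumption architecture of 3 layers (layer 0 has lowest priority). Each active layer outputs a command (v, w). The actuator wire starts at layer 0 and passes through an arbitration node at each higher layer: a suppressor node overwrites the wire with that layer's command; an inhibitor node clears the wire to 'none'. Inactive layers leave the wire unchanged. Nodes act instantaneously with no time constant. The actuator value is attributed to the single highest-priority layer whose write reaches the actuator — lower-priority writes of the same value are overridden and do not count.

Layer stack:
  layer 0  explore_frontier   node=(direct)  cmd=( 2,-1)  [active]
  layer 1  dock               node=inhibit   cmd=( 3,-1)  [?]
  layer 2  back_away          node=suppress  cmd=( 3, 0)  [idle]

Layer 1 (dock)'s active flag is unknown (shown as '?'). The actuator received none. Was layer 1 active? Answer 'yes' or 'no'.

yes

If layer 1 is active=yes:
  actuator would be none
If layer 1 is active=no:
  actuator would be (2, -1)
Observed none, so layer 1 was active.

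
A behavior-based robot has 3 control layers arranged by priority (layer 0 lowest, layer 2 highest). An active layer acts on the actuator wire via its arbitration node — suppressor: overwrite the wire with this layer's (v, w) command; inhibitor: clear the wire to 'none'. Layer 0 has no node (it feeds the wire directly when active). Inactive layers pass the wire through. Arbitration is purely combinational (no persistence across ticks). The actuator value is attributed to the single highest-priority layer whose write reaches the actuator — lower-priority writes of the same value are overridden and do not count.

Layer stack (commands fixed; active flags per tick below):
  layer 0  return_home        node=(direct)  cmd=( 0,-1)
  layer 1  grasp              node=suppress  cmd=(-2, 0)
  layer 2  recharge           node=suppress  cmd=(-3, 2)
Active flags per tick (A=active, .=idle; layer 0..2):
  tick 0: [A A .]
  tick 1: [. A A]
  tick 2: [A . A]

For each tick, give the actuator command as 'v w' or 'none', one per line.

tick 0:
  layer 0 (return_home) active — direct: (0, -1)
  layer 1 (grasp) active — suppresses: (-2, 0)
  layer 2 (recharge) idle — unchanged: (-2, 0)
  → actuator (-2, 0)
tick 1:
  layer 0 (return_home) idle — none
  layer 1 (grasp) active — suppresses: (-2, 0)
  layer 2 (recharge) active — suppresses: (-3, 2)
  → actuator (-3, 2)
tick 2:
  layer 0 (return_home) active — direct: (0, -1)
  layer 1 (grasp) idle — unchanged: (0, -1)
  layer 2 (recharge) active — suppresses: (-3, 2)
  → actuator (-3, 2)

-2 0
-3 2
-3 2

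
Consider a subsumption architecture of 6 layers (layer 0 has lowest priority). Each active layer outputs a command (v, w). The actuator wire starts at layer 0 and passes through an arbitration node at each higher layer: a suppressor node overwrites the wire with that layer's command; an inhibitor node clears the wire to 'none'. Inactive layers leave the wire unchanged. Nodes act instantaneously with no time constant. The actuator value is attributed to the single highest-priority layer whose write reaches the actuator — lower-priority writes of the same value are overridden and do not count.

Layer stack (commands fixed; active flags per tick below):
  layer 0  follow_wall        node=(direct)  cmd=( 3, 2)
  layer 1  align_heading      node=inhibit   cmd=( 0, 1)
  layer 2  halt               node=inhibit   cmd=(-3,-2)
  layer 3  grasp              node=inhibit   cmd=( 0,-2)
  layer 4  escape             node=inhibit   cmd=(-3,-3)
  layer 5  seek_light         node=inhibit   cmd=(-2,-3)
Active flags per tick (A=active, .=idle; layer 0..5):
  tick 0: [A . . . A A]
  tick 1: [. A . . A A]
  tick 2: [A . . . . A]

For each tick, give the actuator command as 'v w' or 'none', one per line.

none
none
none

tick 0:
  L0 follow_wall: active, feeds wire = (3, 2)
  L1 align_heading: idle → wire stays (3, 2)
  L2 halt: idle → wire stays (3, 2)
  L3 grasp: idle → wire stays (3, 2)
  L4 escape: active, inhibitor → wire = none
  L5 seek_light: active, inhibitor → wire = none
  actuator = none
tick 1:
  L0 follow_wall: idle → wire = none
  L1 align_heading: active, inhibitor → wire = none
  L2 halt: idle → wire stays none
  L3 grasp: idle → wire stays none
  L4 escape: active, inhibitor → wire = none
  L5 seek_light: active, inhibitor → wire = none
  actuator = none
tick 2:
  L0 follow_wall: active, feeds wire = (3, 2)
  L1 align_heading: idle → wire stays (3, 2)
  L2 halt: idle → wire stays (3, 2)
  L3 grasp: idle → wire stays (3, 2)
  L4 escape: idle → wire stays (3, 2)
  L5 seek_light: active, inhibitor → wire = none
  actuator = none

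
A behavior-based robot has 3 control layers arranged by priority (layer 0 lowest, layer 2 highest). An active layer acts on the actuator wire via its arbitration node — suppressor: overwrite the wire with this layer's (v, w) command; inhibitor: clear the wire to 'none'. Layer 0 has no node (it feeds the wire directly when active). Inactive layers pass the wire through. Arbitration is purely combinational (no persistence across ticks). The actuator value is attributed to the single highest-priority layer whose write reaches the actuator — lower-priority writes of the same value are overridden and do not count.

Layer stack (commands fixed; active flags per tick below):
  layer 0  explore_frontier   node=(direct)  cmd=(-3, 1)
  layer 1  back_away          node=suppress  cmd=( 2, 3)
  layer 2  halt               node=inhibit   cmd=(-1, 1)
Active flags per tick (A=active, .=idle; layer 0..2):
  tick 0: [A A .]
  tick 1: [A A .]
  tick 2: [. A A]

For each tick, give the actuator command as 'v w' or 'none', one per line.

tick 0:
  layer 0 (explore_frontier) active — direct: (-3, 1)
  layer 1 (back_away) active — suppresses: (2, 3)
  layer 2 (halt) idle — unchanged: (2, 3)
  → actuator (2, 3)
tick 1:
  layer 0 (explore_frontier) active — direct: (-3, 1)
  layer 1 (back_away) active — suppresses: (2, 3)
  layer 2 (halt) idle — unchanged: (2, 3)
  → actuator (2, 3)
tick 2:
  layer 0 (explore_frontier) idle — none
  layer 1 (back_away) active — suppresses: (2, 3)
  layer 2 (halt) active — inhibits: none
  → actuator none

2 3
2 3
none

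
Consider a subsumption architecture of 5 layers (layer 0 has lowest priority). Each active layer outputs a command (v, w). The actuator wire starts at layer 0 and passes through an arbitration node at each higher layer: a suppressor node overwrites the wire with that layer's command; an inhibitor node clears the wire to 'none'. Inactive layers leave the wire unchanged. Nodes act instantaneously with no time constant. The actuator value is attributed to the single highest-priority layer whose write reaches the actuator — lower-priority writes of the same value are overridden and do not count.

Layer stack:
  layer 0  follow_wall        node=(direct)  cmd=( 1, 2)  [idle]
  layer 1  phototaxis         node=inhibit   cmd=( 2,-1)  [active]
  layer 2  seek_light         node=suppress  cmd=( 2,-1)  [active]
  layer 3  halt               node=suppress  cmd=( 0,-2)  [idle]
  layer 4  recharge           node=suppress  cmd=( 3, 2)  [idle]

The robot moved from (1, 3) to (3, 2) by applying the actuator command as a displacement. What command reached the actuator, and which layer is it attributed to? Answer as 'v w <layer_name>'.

displacement = (3, 2) − (1, 3) = (2, -1)
L0 follow_wall: idle → wire = none
L1 phototaxis: active, inhibitor → wire = none
L2 seek_light: active, suppressor → wire = (2, -1)
L3 halt: idle → wire stays (2, -1)
L4 recharge: idle → wire stays (2, -1)
actuator = (2, -1) — from layer 2 (seek_light)

2 -1 seek_light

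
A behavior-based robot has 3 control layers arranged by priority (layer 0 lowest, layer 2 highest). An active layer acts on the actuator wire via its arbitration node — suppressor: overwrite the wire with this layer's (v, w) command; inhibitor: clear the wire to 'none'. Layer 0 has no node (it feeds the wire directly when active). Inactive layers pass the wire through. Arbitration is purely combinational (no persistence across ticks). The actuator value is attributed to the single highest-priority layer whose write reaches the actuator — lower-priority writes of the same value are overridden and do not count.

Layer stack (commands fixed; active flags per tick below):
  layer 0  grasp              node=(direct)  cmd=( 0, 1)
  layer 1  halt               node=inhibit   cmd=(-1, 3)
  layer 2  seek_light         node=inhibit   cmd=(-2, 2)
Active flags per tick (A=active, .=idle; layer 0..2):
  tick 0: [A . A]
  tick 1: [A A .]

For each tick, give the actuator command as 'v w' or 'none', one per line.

none
none

tick 0:
  [0] grasp on; wire := (0, 1)
  [1] halt off; pass (0, 1)
  [2] seek_light on (inhibit); wire := none
  output none
tick 1:
  [0] grasp on; wire := (0, 1)
  [1] halt on (inhibit); wire := none
  [2] seek_light off; pass none
  output none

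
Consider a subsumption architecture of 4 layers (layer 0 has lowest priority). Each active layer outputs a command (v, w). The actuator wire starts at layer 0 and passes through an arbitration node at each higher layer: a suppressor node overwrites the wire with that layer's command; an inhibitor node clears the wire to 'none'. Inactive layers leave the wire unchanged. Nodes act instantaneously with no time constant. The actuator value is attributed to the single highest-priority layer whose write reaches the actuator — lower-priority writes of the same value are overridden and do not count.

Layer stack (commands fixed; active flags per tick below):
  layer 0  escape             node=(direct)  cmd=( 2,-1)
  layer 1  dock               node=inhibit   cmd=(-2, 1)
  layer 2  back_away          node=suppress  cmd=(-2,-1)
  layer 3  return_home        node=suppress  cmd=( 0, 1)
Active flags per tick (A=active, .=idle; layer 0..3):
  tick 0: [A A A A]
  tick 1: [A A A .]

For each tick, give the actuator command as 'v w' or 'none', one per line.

tick 0:
  L0 escape: active, feeds wire = (2, -1)
  L1 dock: active, inhibitor → wire = none
  L2 back_away: active, suppressor → wire = (-2, -1)
  L3 return_home: active, suppressor → wire = (0, 1)
  actuator = (0, 1)
tick 1:
  L0 escape: active, feeds wire = (2, -1)
  L1 dock: active, inhibitor → wire = none
  L2 back_away: active, suppressor → wire = (-2, -1)
  L3 return_home: idle → wire stays (-2, -1)
  actuator = (-2, -1)

0 1
-2 -1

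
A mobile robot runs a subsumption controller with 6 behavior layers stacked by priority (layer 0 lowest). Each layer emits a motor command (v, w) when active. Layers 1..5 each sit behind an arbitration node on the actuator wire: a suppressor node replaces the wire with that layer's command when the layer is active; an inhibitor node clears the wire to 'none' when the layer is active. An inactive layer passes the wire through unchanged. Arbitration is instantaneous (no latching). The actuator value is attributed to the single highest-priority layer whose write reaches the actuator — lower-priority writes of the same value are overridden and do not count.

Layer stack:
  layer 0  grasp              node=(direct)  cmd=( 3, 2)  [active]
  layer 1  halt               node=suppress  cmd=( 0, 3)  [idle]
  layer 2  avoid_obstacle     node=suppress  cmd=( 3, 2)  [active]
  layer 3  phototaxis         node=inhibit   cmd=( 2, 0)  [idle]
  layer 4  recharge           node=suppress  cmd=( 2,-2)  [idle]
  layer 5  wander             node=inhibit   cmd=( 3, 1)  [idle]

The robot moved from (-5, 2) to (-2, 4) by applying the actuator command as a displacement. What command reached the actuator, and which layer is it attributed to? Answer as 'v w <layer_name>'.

displacement = (-2, 4) − (-5, 2) = (3, 2)
layer 0 (grasp) active — direct: (3, 2)
layer 1 (halt) idle — unchanged: (3, 2)
layer 2 (avoid_obstacle) active — suppresses: (3, 2)
layer 3 (phototaxis) idle — unchanged: (3, 2)
layer 4 (recharge) idle — unchanged: (3, 2)
layer 5 (wander) idle — unchanged: (3, 2)
→ actuator (3, 2) — from layer 2 (avoid_obstacle)

3 2 avoid_obstacle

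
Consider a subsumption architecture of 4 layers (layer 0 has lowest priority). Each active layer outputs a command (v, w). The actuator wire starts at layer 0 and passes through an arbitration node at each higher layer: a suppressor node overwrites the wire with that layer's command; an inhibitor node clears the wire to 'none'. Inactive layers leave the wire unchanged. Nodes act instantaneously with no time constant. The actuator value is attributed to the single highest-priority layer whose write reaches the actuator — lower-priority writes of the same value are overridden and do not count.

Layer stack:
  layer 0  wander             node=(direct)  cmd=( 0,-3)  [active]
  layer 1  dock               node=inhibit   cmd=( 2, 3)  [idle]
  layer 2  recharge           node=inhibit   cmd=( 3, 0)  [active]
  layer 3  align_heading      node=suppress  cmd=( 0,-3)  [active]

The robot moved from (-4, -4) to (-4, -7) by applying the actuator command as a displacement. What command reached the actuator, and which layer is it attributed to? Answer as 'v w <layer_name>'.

0 -3 align_heading

displacement = (-4, -7) − (-4, -4) = (0, -3)
[0] wander on; wire := (0, -3)
[1] dock off; pass (0, -3)
[2] recharge on (inhibit); wire := none
[3] align_heading on (suppress); wire := (0, -3)
output (0, -3) — from layer 3 (align_heading)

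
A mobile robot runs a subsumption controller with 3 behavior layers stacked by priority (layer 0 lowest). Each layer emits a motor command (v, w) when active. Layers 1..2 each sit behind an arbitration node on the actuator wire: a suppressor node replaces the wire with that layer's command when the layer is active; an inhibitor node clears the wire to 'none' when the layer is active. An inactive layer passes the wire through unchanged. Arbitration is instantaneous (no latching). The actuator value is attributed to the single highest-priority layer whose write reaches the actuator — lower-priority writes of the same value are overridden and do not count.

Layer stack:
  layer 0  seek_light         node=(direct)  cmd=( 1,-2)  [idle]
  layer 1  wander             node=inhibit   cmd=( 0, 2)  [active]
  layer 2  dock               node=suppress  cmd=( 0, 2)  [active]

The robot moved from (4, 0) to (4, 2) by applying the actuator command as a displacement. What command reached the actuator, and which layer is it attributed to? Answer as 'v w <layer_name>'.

displacement = (4, 2) − (4, 0) = (0, 2)
L0 seek_light: idle → wire = none
L1 wander: active, inhibitor → wire = none
L2 dock: active, suppressor → wire = (0, 2)
actuator = (0, 2) — from layer 2 (dock)

0 2 dock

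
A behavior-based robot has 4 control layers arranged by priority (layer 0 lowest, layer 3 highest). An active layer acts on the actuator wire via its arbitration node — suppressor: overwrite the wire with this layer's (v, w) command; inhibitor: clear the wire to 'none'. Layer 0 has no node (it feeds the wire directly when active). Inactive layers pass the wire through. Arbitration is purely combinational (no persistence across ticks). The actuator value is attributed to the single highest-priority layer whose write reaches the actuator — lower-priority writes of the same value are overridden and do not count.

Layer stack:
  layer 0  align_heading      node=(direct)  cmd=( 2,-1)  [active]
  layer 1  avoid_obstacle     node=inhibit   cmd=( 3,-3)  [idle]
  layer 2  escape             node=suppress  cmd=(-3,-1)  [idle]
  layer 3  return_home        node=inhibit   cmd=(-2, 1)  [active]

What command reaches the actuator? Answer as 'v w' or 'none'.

none

[0] align_heading on; wire := (2, -1)
[1] avoid_obstacle off; pass (2, -1)
[2] escape off; pass (2, -1)
[3] return_home on (inhibit); wire := none
output none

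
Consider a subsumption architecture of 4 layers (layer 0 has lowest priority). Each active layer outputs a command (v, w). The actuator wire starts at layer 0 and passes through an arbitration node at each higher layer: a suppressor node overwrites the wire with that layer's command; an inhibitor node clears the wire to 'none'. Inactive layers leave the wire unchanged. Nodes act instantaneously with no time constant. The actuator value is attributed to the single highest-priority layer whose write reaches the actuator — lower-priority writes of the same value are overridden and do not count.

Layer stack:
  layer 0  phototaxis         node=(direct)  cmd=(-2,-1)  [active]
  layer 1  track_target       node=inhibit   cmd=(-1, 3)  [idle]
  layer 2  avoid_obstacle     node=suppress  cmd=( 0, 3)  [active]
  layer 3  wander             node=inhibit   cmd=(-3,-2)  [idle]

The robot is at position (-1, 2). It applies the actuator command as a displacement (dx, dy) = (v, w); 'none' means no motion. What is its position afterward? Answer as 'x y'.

[0] phototaxis on; wire := (-2, -1)
[1] track_target off; pass (-2, -1)
[2] avoid_obstacle on (suppress); wire := (0, 3)
[3] wander off; pass (0, 3)
output (0, 3)
position: (-1, 2) + (0, 3) = (-1, 5)

-1 5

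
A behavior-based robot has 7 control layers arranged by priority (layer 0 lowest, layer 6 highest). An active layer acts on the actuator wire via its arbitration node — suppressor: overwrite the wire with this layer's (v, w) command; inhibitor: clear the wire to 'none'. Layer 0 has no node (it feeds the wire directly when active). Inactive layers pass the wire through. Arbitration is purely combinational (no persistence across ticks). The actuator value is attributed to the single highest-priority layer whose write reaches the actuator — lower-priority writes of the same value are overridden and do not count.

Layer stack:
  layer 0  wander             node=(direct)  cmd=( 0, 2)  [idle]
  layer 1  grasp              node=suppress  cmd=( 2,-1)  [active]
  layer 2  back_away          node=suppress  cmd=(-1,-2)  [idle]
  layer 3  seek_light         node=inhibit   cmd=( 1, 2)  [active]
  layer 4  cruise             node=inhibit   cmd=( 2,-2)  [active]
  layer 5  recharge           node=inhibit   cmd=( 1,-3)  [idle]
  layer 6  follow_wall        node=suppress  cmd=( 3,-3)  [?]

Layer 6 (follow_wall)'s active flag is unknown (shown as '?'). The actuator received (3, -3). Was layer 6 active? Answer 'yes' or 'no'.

yes

If layer 6 is active=yes:
  actuator would be (3, -3)
If layer 6 is active=no:
  actuator would be none
Observed (3, -3), so layer 6 was active.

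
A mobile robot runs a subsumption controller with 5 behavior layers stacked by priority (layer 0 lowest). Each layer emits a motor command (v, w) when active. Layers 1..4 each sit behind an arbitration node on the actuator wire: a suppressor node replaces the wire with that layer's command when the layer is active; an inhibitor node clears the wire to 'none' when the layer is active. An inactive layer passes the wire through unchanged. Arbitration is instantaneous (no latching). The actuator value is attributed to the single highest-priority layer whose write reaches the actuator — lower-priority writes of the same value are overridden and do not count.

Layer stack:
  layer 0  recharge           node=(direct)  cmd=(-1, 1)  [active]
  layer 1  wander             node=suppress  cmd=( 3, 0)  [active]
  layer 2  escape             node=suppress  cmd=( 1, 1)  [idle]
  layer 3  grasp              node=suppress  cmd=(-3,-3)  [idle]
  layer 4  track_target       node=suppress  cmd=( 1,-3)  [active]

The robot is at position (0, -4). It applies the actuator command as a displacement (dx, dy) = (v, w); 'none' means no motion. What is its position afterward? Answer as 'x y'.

[0] recharge on; wire := (-1, 1)
[1] wander on (suppress); wire := (3, 0)
[2] escape off; pass (3, 0)
[3] grasp off; pass (3, 0)
[4] track_target on (suppress); wire := (1, -3)
output (1, -3)
position: (0, -4) + (1, -3) = (1, -7)

1 -7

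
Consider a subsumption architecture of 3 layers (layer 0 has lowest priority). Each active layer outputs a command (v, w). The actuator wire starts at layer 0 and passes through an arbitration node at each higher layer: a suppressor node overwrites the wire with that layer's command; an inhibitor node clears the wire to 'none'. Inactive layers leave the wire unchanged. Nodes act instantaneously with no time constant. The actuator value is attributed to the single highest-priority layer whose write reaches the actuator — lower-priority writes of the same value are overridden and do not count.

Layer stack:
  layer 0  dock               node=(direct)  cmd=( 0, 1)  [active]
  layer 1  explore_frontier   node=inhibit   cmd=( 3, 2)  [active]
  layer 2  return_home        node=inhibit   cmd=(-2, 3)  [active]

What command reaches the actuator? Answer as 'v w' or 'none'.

[0] dock on; wire := (0, 1)
[1] explore_frontier on (inhibit); wire := none
[2] return_home on (inhibit); wire := none
output none

none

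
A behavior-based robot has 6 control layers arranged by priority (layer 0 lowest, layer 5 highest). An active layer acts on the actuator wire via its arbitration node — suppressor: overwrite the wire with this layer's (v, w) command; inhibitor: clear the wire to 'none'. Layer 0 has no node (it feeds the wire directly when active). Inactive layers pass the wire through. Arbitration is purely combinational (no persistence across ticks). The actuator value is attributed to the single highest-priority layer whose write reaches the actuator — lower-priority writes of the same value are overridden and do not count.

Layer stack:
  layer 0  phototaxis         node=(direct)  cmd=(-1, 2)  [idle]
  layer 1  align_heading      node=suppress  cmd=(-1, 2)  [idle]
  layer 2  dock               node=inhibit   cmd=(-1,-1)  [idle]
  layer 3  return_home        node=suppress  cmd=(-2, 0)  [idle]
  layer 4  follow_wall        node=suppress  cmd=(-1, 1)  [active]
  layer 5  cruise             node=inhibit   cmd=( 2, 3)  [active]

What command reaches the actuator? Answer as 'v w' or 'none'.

none

[0] phototaxis off; wire := none
[1] align_heading off; pass none
[2] dock off; pass none
[3] return_home off; pass none
[4] follow_wall on (suppress); wire := (-1, 1)
[5] cruise on (inhibit); wire := none
output none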